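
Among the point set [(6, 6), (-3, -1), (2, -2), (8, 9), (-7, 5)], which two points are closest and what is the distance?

Computing all pairwise distances among 5 points:

d((6, 6), (-3, -1)) = 11.4018
d((6, 6), (2, -2)) = 8.9443
d((6, 6), (8, 9)) = 3.6056 <-- minimum
d((6, 6), (-7, 5)) = 13.0384
d((-3, -1), (2, -2)) = 5.099
d((-3, -1), (8, 9)) = 14.8661
d((-3, -1), (-7, 5)) = 7.2111
d((2, -2), (8, 9)) = 12.53
d((2, -2), (-7, 5)) = 11.4018
d((8, 9), (-7, 5)) = 15.5242

Closest pair: (6, 6) and (8, 9) with distance 3.6056

The closest pair is (6, 6) and (8, 9) with Euclidean distance 3.6056. For 5 points, brute-force pairwise comparison is shown above. For large n, the divide-and-conquer algorithm (sort by x, recurse on halves, check the dividing strip) achieves O(n log n).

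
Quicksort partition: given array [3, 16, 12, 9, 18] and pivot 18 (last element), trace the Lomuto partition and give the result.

Lomuto partition with pivot = 18:

Initial array: [3, 16, 12, 9, 18]

arr[0]=3 <= 18: swap with position 0, array becomes [3, 16, 12, 9, 18]
arr[1]=16 <= 18: swap with position 1, array becomes [3, 16, 12, 9, 18]
arr[2]=12 <= 18: swap with position 2, array becomes [3, 16, 12, 9, 18]
arr[3]=9 <= 18: swap with position 3, array becomes [3, 16, 12, 9, 18]

Place pivot at position 4: [3, 16, 12, 9, 18]
Pivot position: 4

After partitioning with pivot 18, the array becomes [3, 16, 12, 9, 18]. The pivot is placed at index 4. All elements to the left of the pivot are <= 18, and all elements to the right are > 18.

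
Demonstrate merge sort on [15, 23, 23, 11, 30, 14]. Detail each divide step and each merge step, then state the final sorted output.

Merge sort trace:

Split: [15, 23, 23, 11, 30, 14] -> [15, 23, 23] and [11, 30, 14]
  Split: [15, 23, 23] -> [15] and [23, 23]
    Split: [23, 23] -> [23] and [23]
    Merge: [23] + [23] -> [23, 23]
  Merge: [15] + [23, 23] -> [15, 23, 23]
  Split: [11, 30, 14] -> [11] and [30, 14]
    Split: [30, 14] -> [30] and [14]
    Merge: [30] + [14] -> [14, 30]
  Merge: [11] + [14, 30] -> [11, 14, 30]
Merge: [15, 23, 23] + [11, 14, 30] -> [11, 14, 15, 23, 23, 30]

Final sorted array: [11, 14, 15, 23, 23, 30]

The merge sort proceeds by recursively splitting the array and merging sorted halves.
After all merges, the sorted array is [11, 14, 15, 23, 23, 30].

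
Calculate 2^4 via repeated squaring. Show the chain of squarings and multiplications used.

Computing 2^4 by squaring (build up from 2^1; each line after the first costs one multiplication):

2^1 = 2
2^2 = (2^1)^2 = 2^2 = 4
2^4 = (2^2)^2 = 4^2 = 16

Result: 16
Multiplications needed: 2 (2 lines after 2^1)

2^4 = 16. Using exponentiation by squaring, this requires 2 multiplications. The key idea: if the exponent is even, square the half-power; if odd, multiply by the base once.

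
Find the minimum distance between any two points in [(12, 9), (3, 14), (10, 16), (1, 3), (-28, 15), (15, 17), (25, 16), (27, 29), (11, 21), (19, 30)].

Computing all pairwise distances among 10 points:

d((12, 9), (3, 14)) = 10.2956
d((12, 9), (10, 16)) = 7.2801
d((12, 9), (1, 3)) = 12.53
d((12, 9), (-28, 15)) = 40.4475
d((12, 9), (15, 17)) = 8.544
d((12, 9), (25, 16)) = 14.7648
d((12, 9), (27, 29)) = 25.0
d((12, 9), (11, 21)) = 12.0416
d((12, 9), (19, 30)) = 22.1359
d((3, 14), (10, 16)) = 7.2801
d((3, 14), (1, 3)) = 11.1803
d((3, 14), (-28, 15)) = 31.0161
d((3, 14), (15, 17)) = 12.3693
d((3, 14), (25, 16)) = 22.0907
d((3, 14), (27, 29)) = 28.3019
d((3, 14), (11, 21)) = 10.6301
d((3, 14), (19, 30)) = 22.6274
d((10, 16), (1, 3)) = 15.8114
d((10, 16), (-28, 15)) = 38.0132
d((10, 16), (15, 17)) = 5.099 <-- minimum
d((10, 16), (25, 16)) = 15.0
d((10, 16), (27, 29)) = 21.4009
d((10, 16), (11, 21)) = 5.099 <-- minimum
d((10, 16), (19, 30)) = 16.6433
d((1, 3), (-28, 15)) = 31.3847
d((1, 3), (15, 17)) = 19.799
d((1, 3), (25, 16)) = 27.2947
d((1, 3), (27, 29)) = 36.7696
d((1, 3), (11, 21)) = 20.5913
d((1, 3), (19, 30)) = 32.45
d((-28, 15), (15, 17)) = 43.0465
d((-28, 15), (25, 16)) = 53.0094
d((-28, 15), (27, 29)) = 56.7539
d((-28, 15), (11, 21)) = 39.4588
d((-28, 15), (19, 30)) = 49.3356
d((15, 17), (25, 16)) = 10.0499
d((15, 17), (27, 29)) = 16.9706
d((15, 17), (11, 21)) = 5.6569
d((15, 17), (19, 30)) = 13.6015
d((25, 16), (27, 29)) = 13.1529
d((25, 16), (11, 21)) = 14.8661
d((25, 16), (19, 30)) = 15.2315
d((27, 29), (11, 21)) = 17.8885
d((27, 29), (19, 30)) = 8.0623
d((11, 21), (19, 30)) = 12.0416

Minimum distance: 5.099 (tie among 2 pairs: (10, 16) and (15, 17); (10, 16) and (11, 21))

The minimum Euclidean distance is 5.099. There is a tie: 2 pairs achieve this minimum — (10, 16) and (15, 17); (10, 16) and (11, 21). Any of these is a valid closest pair. For 10 points, brute-force pairwise comparison is shown above. For large n, the divide-and-conquer algorithm (sort by x, recurse on halves, check the dividing strip) achieves O(n log n).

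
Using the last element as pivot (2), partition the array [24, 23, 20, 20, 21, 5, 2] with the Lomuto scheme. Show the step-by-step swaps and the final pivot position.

Lomuto partition with pivot = 2:

Initial array: [24, 23, 20, 20, 21, 5, 2]

arr[0]=24 > 2: no swap
arr[1]=23 > 2: no swap
arr[2]=20 > 2: no swap
arr[3]=20 > 2: no swap
arr[4]=21 > 2: no swap
arr[5]=5 > 2: no swap

Place pivot at position 0: [2, 23, 20, 20, 21, 5, 24]
Pivot position: 0

After partitioning with pivot 2, the array becomes [2, 23, 20, 20, 21, 5, 24]. The pivot is placed at index 0. All elements to the left of the pivot are <= 2, and all elements to the right are > 2.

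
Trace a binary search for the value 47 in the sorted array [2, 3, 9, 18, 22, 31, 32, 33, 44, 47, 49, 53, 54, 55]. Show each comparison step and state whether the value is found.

Binary search for 47 in [2, 3, 9, 18, 22, 31, 32, 33, 44, 47, 49, 53, 54, 55]:

lo=0, hi=13, mid=6, arr[mid]=32 -> 32 < 47, search right half
lo=7, hi=13, mid=10, arr[mid]=49 -> 49 > 47, search left half
lo=7, hi=9, mid=8, arr[mid]=44 -> 44 < 47, search right half
lo=9, hi=9, mid=9, arr[mid]=47 -> Found target at index 9!

Binary search finds 47 at index 9 after 4 comparisons. The search repeatedly halves the search space by comparing with the middle element.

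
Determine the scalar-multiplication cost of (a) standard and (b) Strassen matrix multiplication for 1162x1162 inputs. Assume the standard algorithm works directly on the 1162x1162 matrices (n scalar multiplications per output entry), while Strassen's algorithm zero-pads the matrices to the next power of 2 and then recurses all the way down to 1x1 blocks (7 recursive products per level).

Matrix multiplication for 1162x1162 matrices:

Strassen's algorithm requires power-of-2 dimensions. Pad 1162x1162 to 2048x2048 (next power of 2).

Standard algorithm: 1162^3 = 1568983528 multiplications
Strassen's algorithm: 7^(log2(2048)) = 7^11 = 1977326743 multiplications
Difference: 1568983528 - 1977326743 = -408343215 (Strassen uses MORE here due to padding overhead — for small or just-over-power-of-2 n, padding can outweigh the per-level savings)

Standard: 1568983528 multiplications (1162^3). Strassen: 1977326743 multiplications (7^11, after padding to 2048x2048). Strassen reduces 8 recursive multiplications to 7 at each level.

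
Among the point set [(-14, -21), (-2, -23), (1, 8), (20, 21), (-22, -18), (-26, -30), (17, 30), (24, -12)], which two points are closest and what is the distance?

Computing all pairwise distances among 8 points:

d((-14, -21), (-2, -23)) = 12.1655
d((-14, -21), (1, 8)) = 32.6497
d((-14, -21), (20, 21)) = 54.037
d((-14, -21), (-22, -18)) = 8.544 <-- minimum
d((-14, -21), (-26, -30)) = 15.0
d((-14, -21), (17, 30)) = 59.6825
d((-14, -21), (24, -12)) = 39.0512
d((-2, -23), (1, 8)) = 31.1448
d((-2, -23), (20, 21)) = 49.1935
d((-2, -23), (-22, -18)) = 20.6155
d((-2, -23), (-26, -30)) = 25.0
d((-2, -23), (17, 30)) = 56.3028
d((-2, -23), (24, -12)) = 28.2312
d((1, 8), (20, 21)) = 23.0217
d((1, 8), (-22, -18)) = 34.7131
d((1, 8), (-26, -30)) = 46.6154
d((1, 8), (17, 30)) = 27.2029
d((1, 8), (24, -12)) = 30.4795
d((20, 21), (-22, -18)) = 57.3149
d((20, 21), (-26, -30)) = 68.6804
d((20, 21), (17, 30)) = 9.4868
d((20, 21), (24, -12)) = 33.2415
d((-22, -18), (-26, -30)) = 12.6491
d((-22, -18), (17, 30)) = 61.8466
d((-22, -18), (24, -12)) = 46.3897
d((-26, -30), (17, 30)) = 73.8173
d((-26, -30), (24, -12)) = 53.1413
d((17, 30), (24, -12)) = 42.5793

Closest pair: (-14, -21) and (-22, -18) with distance 8.544

The closest pair is (-14, -21) and (-22, -18) with Euclidean distance 8.544. For 8 points, brute-force pairwise comparison is shown above. For large n, the divide-and-conquer algorithm (sort by x, recurse on halves, check the dividing strip) achieves O(n log n).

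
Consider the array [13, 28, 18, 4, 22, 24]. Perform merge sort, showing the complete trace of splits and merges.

Merge sort trace:

Split: [13, 28, 18, 4, 22, 24] -> [13, 28, 18] and [4, 22, 24]
  Split: [13, 28, 18] -> [13] and [28, 18]
    Split: [28, 18] -> [28] and [18]
    Merge: [28] + [18] -> [18, 28]
  Merge: [13] + [18, 28] -> [13, 18, 28]
  Split: [4, 22, 24] -> [4] and [22, 24]
    Split: [22, 24] -> [22] and [24]
    Merge: [22] + [24] -> [22, 24]
  Merge: [4] + [22, 24] -> [4, 22, 24]
Merge: [13, 18, 28] + [4, 22, 24] -> [4, 13, 18, 22, 24, 28]

Final sorted array: [4, 13, 18, 22, 24, 28]

The merge sort proceeds by recursively splitting the array and merging sorted halves.
After all merges, the sorted array is [4, 13, 18, 22, 24, 28].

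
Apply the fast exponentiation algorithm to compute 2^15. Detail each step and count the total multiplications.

Computing 2^15 by squaring (build up from 2^1; each line after the first costs one multiplication):

2^1 = 2
2^2 = (2^1)^2 = 2^2 = 4
2^3 = 2 * 2^2 = 2 * 4 = 8
2^6 = (2^3)^2 = 8^2 = 64
2^7 = 2 * 2^6 = 2 * 64 = 128
2^14 = (2^7)^2 = 128^2 = 16384
2^15 = 2 * 2^14 = 2 * 16384 = 32768

Result: 32768
Multiplications needed: 6 (6 lines after 2^1)

2^15 = 32768. Using exponentiation by squaring, this requires 6 multiplications. The key idea: if the exponent is even, square the half-power; if odd, multiply by the base once.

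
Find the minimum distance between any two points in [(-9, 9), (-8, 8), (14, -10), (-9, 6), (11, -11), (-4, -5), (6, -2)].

Computing all pairwise distances among 7 points:

d((-9, 9), (-8, 8)) = 1.4142 <-- minimum
d((-9, 9), (14, -10)) = 29.8329
d((-9, 9), (-9, 6)) = 3.0
d((-9, 9), (11, -11)) = 28.2843
d((-9, 9), (-4, -5)) = 14.8661
d((-9, 9), (6, -2)) = 18.6011
d((-8, 8), (14, -10)) = 28.4253
d((-8, 8), (-9, 6)) = 2.2361
d((-8, 8), (11, -11)) = 26.8701
d((-8, 8), (-4, -5)) = 13.6015
d((-8, 8), (6, -2)) = 17.2047
d((14, -10), (-9, 6)) = 28.0179
d((14, -10), (11, -11)) = 3.1623
d((14, -10), (-4, -5)) = 18.6815
d((14, -10), (6, -2)) = 11.3137
d((-9, 6), (11, -11)) = 26.2488
d((-9, 6), (-4, -5)) = 12.083
d((-9, 6), (6, -2)) = 17.0
d((11, -11), (-4, -5)) = 16.1555
d((11, -11), (6, -2)) = 10.2956
d((-4, -5), (6, -2)) = 10.4403

Closest pair: (-9, 9) and (-8, 8) with distance 1.4142

The closest pair is (-9, 9) and (-8, 8) with Euclidean distance 1.4142. For 7 points, brute-force pairwise comparison is shown above. For large n, the divide-and-conquer algorithm (sort by x, recurse on halves, check the dividing strip) achieves O(n log n).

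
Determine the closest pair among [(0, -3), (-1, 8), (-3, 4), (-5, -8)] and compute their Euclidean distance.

Computing all pairwise distances among 4 points:

d((0, -3), (-1, 8)) = 11.0454
d((0, -3), (-3, 4)) = 7.6158
d((0, -3), (-5, -8)) = 7.0711
d((-1, 8), (-3, 4)) = 4.4721 <-- minimum
d((-1, 8), (-5, -8)) = 16.4924
d((-3, 4), (-5, -8)) = 12.1655

Closest pair: (-1, 8) and (-3, 4) with distance 4.4721

The closest pair is (-1, 8) and (-3, 4) with Euclidean distance 4.4721. For 4 points, brute-force pairwise comparison is shown above. For large n, the divide-and-conquer algorithm (sort by x, recurse on halves, check the dividing strip) achieves O(n log n).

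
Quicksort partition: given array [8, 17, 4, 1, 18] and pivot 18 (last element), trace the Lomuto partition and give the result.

Lomuto partition with pivot = 18:

Initial array: [8, 17, 4, 1, 18]

arr[0]=8 <= 18: swap with position 0, array becomes [8, 17, 4, 1, 18]
arr[1]=17 <= 18: swap with position 1, array becomes [8, 17, 4, 1, 18]
arr[2]=4 <= 18: swap with position 2, array becomes [8, 17, 4, 1, 18]
arr[3]=1 <= 18: swap with position 3, array becomes [8, 17, 4, 1, 18]

Place pivot at position 4: [8, 17, 4, 1, 18]
Pivot position: 4

After partitioning with pivot 18, the array becomes [8, 17, 4, 1, 18]. The pivot is placed at index 4. All elements to the left of the pivot are <= 18, and all elements to the right are > 18.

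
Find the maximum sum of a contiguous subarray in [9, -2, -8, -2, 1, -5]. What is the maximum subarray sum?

Using Kadane's algorithm on [9, -2, -8, -2, 1, -5]:

Scanning through the array:
Position 1 (value -2): max_ending_here = 7, max_so_far = 9
Position 2 (value -8): max_ending_here = -1, max_so_far = 9
Position 3 (value -2): max_ending_here = -2, max_so_far = 9
Position 4 (value 1): max_ending_here = 1, max_so_far = 9
Position 5 (value -5): max_ending_here = -4, max_so_far = 9

Maximum subarray: [9]
Maximum sum: 9

The maximum subarray is [9] with sum 9. This subarray runs from index 0 to index 0.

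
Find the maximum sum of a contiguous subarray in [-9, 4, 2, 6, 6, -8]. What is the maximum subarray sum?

Using Kadane's algorithm on [-9, 4, 2, 6, 6, -8]:

Scanning through the array:
Position 1 (value 4): max_ending_here = 4, max_so_far = 4
Position 2 (value 2): max_ending_here = 6, max_so_far = 6
Position 3 (value 6): max_ending_here = 12, max_so_far = 12
Position 4 (value 6): max_ending_here = 18, max_so_far = 18
Position 5 (value -8): max_ending_here = 10, max_so_far = 18

Maximum subarray: [4, 2, 6, 6]
Maximum sum: 18

The maximum subarray is [4, 2, 6, 6] with sum 18. This subarray runs from index 1 to index 4.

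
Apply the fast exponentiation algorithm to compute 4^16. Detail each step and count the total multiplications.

Computing 4^16 by squaring (build up from 4^1; each line after the first costs one multiplication):

4^1 = 4
4^2 = (4^1)^2 = 4^2 = 16
4^4 = (4^2)^2 = 16^2 = 256
4^8 = (4^4)^2 = 256^2 = 65536
4^16 = (4^8)^2 = 65536^2 = 4294967296

Result: 4294967296
Multiplications needed: 4 (4 lines after 4^1)

4^16 = 4294967296. Using exponentiation by squaring, this requires 4 multiplications. The key idea: if the exponent is even, square the half-power; if odd, multiply by the base once.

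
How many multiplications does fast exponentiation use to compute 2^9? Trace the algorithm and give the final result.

Computing 2^9 by squaring (build up from 2^1; each line after the first costs one multiplication):

2^1 = 2
2^2 = (2^1)^2 = 2^2 = 4
2^4 = (2^2)^2 = 4^2 = 16
2^8 = (2^4)^2 = 16^2 = 256
2^9 = 2 * 2^8 = 2 * 256 = 512

Result: 512
Multiplications needed: 4 (4 lines after 2^1)

2^9 = 512. Using exponentiation by squaring, this requires 4 multiplications. The key idea: if the exponent is even, square the half-power; if odd, multiply by the base once.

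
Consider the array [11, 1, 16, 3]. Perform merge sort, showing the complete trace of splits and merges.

Merge sort trace:

Split: [11, 1, 16, 3] -> [11, 1] and [16, 3]
  Split: [11, 1] -> [11] and [1]
  Merge: [11] + [1] -> [1, 11]
  Split: [16, 3] -> [16] and [3]
  Merge: [16] + [3] -> [3, 16]
Merge: [1, 11] + [3, 16] -> [1, 3, 11, 16]

Final sorted array: [1, 3, 11, 16]

The merge sort proceeds by recursively splitting the array and merging sorted halves.
After all merges, the sorted array is [1, 3, 11, 16].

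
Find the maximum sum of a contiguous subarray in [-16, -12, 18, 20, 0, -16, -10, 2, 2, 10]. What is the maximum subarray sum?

Using Kadane's algorithm on [-16, -12, 18, 20, 0, -16, -10, 2, 2, 10]:

Scanning through the array:
Position 1 (value -12): max_ending_here = -12, max_so_far = -12
Position 2 (value 18): max_ending_here = 18, max_so_far = 18
Position 3 (value 20): max_ending_here = 38, max_so_far = 38
Position 4 (value 0): max_ending_here = 38, max_so_far = 38
Position 5 (value -16): max_ending_here = 22, max_so_far = 38
Position 6 (value -10): max_ending_here = 12, max_so_far = 38
Position 7 (value 2): max_ending_here = 14, max_so_far = 38
Position 8 (value 2): max_ending_here = 16, max_so_far = 38
Position 9 (value 10): max_ending_here = 26, max_so_far = 38

Maximum subarray: [18, 20]
Maximum sum: 38

The maximum subarray is [18, 20] with sum 38. This subarray runs from index 2 to index 3.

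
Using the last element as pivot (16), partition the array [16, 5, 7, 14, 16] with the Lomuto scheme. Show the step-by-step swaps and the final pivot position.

Lomuto partition with pivot = 16:

Initial array: [16, 5, 7, 14, 16]

arr[0]=16 <= 16: swap with position 0, array becomes [16, 5, 7, 14, 16]
arr[1]=5 <= 16: swap with position 1, array becomes [16, 5, 7, 14, 16]
arr[2]=7 <= 16: swap with position 2, array becomes [16, 5, 7, 14, 16]
arr[3]=14 <= 16: swap with position 3, array becomes [16, 5, 7, 14, 16]

Place pivot at position 4: [16, 5, 7, 14, 16]
Pivot position: 4

After partitioning with pivot 16, the array becomes [16, 5, 7, 14, 16]. The pivot is placed at index 4. All elements to the left of the pivot are <= 16, and all elements to the right are > 16.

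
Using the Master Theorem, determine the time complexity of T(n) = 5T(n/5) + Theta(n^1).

Master Theorem for T(n) = 5T(n/5) + O(n^1):

a = 5, b = 5, c = 1
log_b(a) = log_5(5) = 1.0000

Case 2: c = 1 = log_5(5) = 1.0000
T(n) = O(n^1 log n) = O(n log n)

For T(n) = 5T(n/5) + O(n^1): log_5(5) = 1.0000. This is Case 2 of the Master Theorem (c = log_b(a), equal work at all levels), giving O(n log n).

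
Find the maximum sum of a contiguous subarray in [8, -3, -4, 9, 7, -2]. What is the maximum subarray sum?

Using Kadane's algorithm on [8, -3, -4, 9, 7, -2]:

Scanning through the array:
Position 1 (value -3): max_ending_here = 5, max_so_far = 8
Position 2 (value -4): max_ending_here = 1, max_so_far = 8
Position 3 (value 9): max_ending_here = 10, max_so_far = 10
Position 4 (value 7): max_ending_here = 17, max_so_far = 17
Position 5 (value -2): max_ending_here = 15, max_so_far = 17

Maximum subarray: [8, -3, -4, 9, 7]
Maximum sum: 17

The maximum subarray is [8, -3, -4, 9, 7] with sum 17. This subarray runs from index 0 to index 4.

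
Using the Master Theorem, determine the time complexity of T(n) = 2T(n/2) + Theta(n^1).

Master Theorem for T(n) = 2T(n/2) + O(n^1):

a = 2, b = 2, c = 1
log_b(a) = log_2(2) = 1.0000

Case 2: c = 1 = log_2(2) = 1.0000
T(n) = O(n^1 log n) = O(n log n)

For T(n) = 2T(n/2) + O(n^1): log_2(2) = 1.0000. This is Case 2 of the Master Theorem (c = log_b(a), equal work at all levels), giving O(n log n).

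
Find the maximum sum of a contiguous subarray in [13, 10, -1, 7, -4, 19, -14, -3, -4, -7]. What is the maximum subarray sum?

Using Kadane's algorithm on [13, 10, -1, 7, -4, 19, -14, -3, -4, -7]:

Scanning through the array:
Position 1 (value 10): max_ending_here = 23, max_so_far = 23
Position 2 (value -1): max_ending_here = 22, max_so_far = 23
Position 3 (value 7): max_ending_here = 29, max_so_far = 29
Position 4 (value -4): max_ending_here = 25, max_so_far = 29
Position 5 (value 19): max_ending_here = 44, max_so_far = 44
Position 6 (value -14): max_ending_here = 30, max_so_far = 44
Position 7 (value -3): max_ending_here = 27, max_so_far = 44
Position 8 (value -4): max_ending_here = 23, max_so_far = 44
Position 9 (value -7): max_ending_here = 16, max_so_far = 44

Maximum subarray: [13, 10, -1, 7, -4, 19]
Maximum sum: 44

The maximum subarray is [13, 10, -1, 7, -4, 19] with sum 44. This subarray runs from index 0 to index 5.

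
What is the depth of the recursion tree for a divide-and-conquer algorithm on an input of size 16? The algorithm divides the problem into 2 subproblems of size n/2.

For divide and conquer with division factor 2:

Problem sizes at each level:
Level 0: 16
Level 1: 8
Level 2: 4
Level 3: 2
Level 4: 1

The root is level 0 and the size-1 base case is level 4 (the tree spans levels 0 through 4, i.e. 5 levels counting the root), so the depth is the number of divisions: log_2(16) = 4

The recursion tree depth is log_2(16) = 4. At each level, the problem size is divided by 2, so it takes 4 divisions to reduce to a base case of size 1. The algorithm makes 2 recursive calls at each level.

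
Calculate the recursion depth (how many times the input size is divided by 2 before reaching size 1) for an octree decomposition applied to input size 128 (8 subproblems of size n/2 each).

For divide and conquer with division factor 2:

Problem sizes at each level:
Level 0: 128
Level 1: 64
Level 2: 32
Level 3: 16
Level 4: 8
Level 5: 4
Level 6: 2
Level 7: 1

The root is level 0 and the size-1 base case is level 7 (the tree spans levels 0 through 7, i.e. 8 levels counting the root), so the depth is the number of divisions: log_2(128) = 7

The recursion tree depth is log_2(128) = 7. At each level, the problem size is divided by 2, so it takes 7 divisions to reduce to a base case of size 1. The algorithm makes 8 recursive calls at each level.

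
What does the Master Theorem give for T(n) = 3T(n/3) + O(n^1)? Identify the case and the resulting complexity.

Master Theorem for T(n) = 3T(n/3) + O(n^1):

a = 3, b = 3, c = 1
log_b(a) = log_3(3) = 1.0000

Case 2: c = 1 = log_3(3) = 1.0000
T(n) = O(n^1 log n) = O(n log n)

For T(n) = 3T(n/3) + O(n^1): log_3(3) = 1.0000. This is Case 2 of the Master Theorem (c = log_b(a), equal work at all levels), giving O(n log n).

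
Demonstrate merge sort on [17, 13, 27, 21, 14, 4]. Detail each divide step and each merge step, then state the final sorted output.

Merge sort trace:

Split: [17, 13, 27, 21, 14, 4] -> [17, 13, 27] and [21, 14, 4]
  Split: [17, 13, 27] -> [17] and [13, 27]
    Split: [13, 27] -> [13] and [27]
    Merge: [13] + [27] -> [13, 27]
  Merge: [17] + [13, 27] -> [13, 17, 27]
  Split: [21, 14, 4] -> [21] and [14, 4]
    Split: [14, 4] -> [14] and [4]
    Merge: [14] + [4] -> [4, 14]
  Merge: [21] + [4, 14] -> [4, 14, 21]
Merge: [13, 17, 27] + [4, 14, 21] -> [4, 13, 14, 17, 21, 27]

Final sorted array: [4, 13, 14, 17, 21, 27]

The merge sort proceeds by recursively splitting the array and merging sorted halves.
After all merges, the sorted array is [4, 13, 14, 17, 21, 27].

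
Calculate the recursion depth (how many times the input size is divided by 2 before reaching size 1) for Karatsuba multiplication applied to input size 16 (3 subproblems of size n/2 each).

For divide and conquer with division factor 2:

Problem sizes at each level:
Level 0: 16
Level 1: 8
Level 2: 4
Level 3: 2
Level 4: 1

The root is level 0 and the size-1 base case is level 4 (the tree spans levels 0 through 4, i.e. 5 levels counting the root), so the depth is the number of divisions: log_2(16) = 4

The recursion tree depth is log_2(16) = 4. At each level, the problem size is divided by 2, so it takes 4 divisions to reduce to a base case of size 1. The algorithm makes 3 recursive calls at each level.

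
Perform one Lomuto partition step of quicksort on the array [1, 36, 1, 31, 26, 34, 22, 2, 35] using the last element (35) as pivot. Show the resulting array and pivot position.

Lomuto partition with pivot = 35:

Initial array: [1, 36, 1, 31, 26, 34, 22, 2, 35]

arr[0]=1 <= 35: swap with position 0, array becomes [1, 36, 1, 31, 26, 34, 22, 2, 35]
arr[1]=36 > 35: no swap
arr[2]=1 <= 35: swap with position 1, array becomes [1, 1, 36, 31, 26, 34, 22, 2, 35]
arr[3]=31 <= 35: swap with position 2, array becomes [1, 1, 31, 36, 26, 34, 22, 2, 35]
arr[4]=26 <= 35: swap with position 3, array becomes [1, 1, 31, 26, 36, 34, 22, 2, 35]
arr[5]=34 <= 35: swap with position 4, array becomes [1, 1, 31, 26, 34, 36, 22, 2, 35]
arr[6]=22 <= 35: swap with position 5, array becomes [1, 1, 31, 26, 34, 22, 36, 2, 35]
arr[7]=2 <= 35: swap with position 6, array becomes [1, 1, 31, 26, 34, 22, 2, 36, 35]

Place pivot at position 7: [1, 1, 31, 26, 34, 22, 2, 35, 36]
Pivot position: 7

After partitioning with pivot 35, the array becomes [1, 1, 31, 26, 34, 22, 2, 35, 36]. The pivot is placed at index 7. All elements to the left of the pivot are <= 35, and all elements to the right are > 35.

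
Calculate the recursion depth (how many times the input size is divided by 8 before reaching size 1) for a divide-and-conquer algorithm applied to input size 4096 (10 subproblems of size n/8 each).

For divide and conquer with division factor 8:

Problem sizes at each level:
Level 0: 4096
Level 1: 512
Level 2: 64
Level 3: 8
Level 4: 1

The root is level 0 and the size-1 base case is level 4 (the tree spans levels 0 through 4, i.e. 5 levels counting the root), so the depth is the number of divisions: log_8(4096) = 4

The recursion tree depth is log_8(4096) = 4. At each level, the problem size is divided by 8, so it takes 4 divisions to reduce to a base case of size 1. The algorithm makes 10 recursive calls at each level.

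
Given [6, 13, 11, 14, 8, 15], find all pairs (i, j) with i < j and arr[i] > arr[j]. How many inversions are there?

Finding inversions in [6, 13, 11, 14, 8, 15]:

(1, 2): arr[1]=13 > arr[2]=11
(1, 4): arr[1]=13 > arr[4]=8
(2, 4): arr[2]=11 > arr[4]=8
(3, 4): arr[3]=14 > arr[4]=8

Total inversions: 4

The array has 4 inversion(s): (1,2), (1,4), (2,4), (3,4). Each pair (i,j) satisfies i < j and arr[i] > arr[j].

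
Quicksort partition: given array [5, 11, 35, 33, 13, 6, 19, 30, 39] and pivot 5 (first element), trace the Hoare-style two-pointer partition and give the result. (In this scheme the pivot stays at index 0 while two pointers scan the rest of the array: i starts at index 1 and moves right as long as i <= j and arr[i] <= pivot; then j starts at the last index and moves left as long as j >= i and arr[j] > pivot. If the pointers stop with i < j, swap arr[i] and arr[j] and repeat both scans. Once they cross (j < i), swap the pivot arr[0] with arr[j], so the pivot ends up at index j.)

Hoare-style two-pointer partition with pivot = 5:

Initial array: [5, 11, 35, 33, 13, 6, 19, 30, 39]

Pointers start at i = 1, j = 8.
i ends at 1, j ends at 0: the pointers have crossed (j < i), so scanning stops.

j = 0, so swapping arr[0] with arr[j] leaves the pivot at position 0: [5, 11, 35, 33, 13, 6, 19, 30, 39]
Pivot position: 0

After partitioning with pivot 5, the array becomes [5, 11, 35, 33, 13, 6, 19, 30, 39]. The pivot is placed at index 0. All elements to the left of the pivot are <= 5, and all elements to the right are > 5.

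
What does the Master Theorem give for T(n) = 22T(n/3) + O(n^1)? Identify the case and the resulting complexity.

Master Theorem for T(n) = 22T(n/3) + O(n^1):

a = 22, b = 3, c = 1
log_b(a) = log_3(22) = 2.8136

Case 1: c = 1 < log_3(22) = 2.8136
T(n) = O(n^(log_3 22))

For T(n) = 22T(n/3) + O(n^1): log_3(22) = 2.8136. This is Case 1 of the Master Theorem (c < log_b(a), work dominated by leaves), giving O(n^(log_3 22)).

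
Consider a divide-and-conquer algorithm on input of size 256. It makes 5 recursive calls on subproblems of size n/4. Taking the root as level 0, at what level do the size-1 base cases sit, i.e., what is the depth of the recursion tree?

For divide and conquer with division factor 4:

Problem sizes at each level:
Level 0: 256
Level 1: 64
Level 2: 16
Level 3: 4
Level 4: 1

The root is level 0 and the size-1 base case is level 4 (the tree spans levels 0 through 4, i.e. 5 levels counting the root), so the depth is the number of divisions: log_4(256) = 4

The recursion tree depth is log_4(256) = 4. At each level, the problem size is divided by 4, so it takes 4 divisions to reduce to a base case of size 1. The algorithm makes 5 recursive calls at each level.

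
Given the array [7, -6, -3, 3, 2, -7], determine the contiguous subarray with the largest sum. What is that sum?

Using Kadane's algorithm on [7, -6, -3, 3, 2, -7]:

Scanning through the array:
Position 1 (value -6): max_ending_here = 1, max_so_far = 7
Position 2 (value -3): max_ending_here = -2, max_so_far = 7
Position 3 (value 3): max_ending_here = 3, max_so_far = 7
Position 4 (value 2): max_ending_here = 5, max_so_far = 7
Position 5 (value -7): max_ending_here = -2, max_so_far = 7

Maximum subarray: [7]
Maximum sum: 7

The maximum subarray is [7] with sum 7. This subarray runs from index 0 to index 0.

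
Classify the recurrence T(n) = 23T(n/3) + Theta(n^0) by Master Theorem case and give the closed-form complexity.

Master Theorem for T(n) = 23T(n/3) + O(n^0):

a = 23, b = 3, c = 0
log_b(a) = log_3(23) = 2.8540

Case 1: c = 0 < log_3(23) = 2.8540
T(n) = O(n^(log_3 23))

For T(n) = 23T(n/3) + O(n^0): log_3(23) = 2.8540. This is Case 1 of the Master Theorem (c < log_b(a), work dominated by leaves), giving O(n^(log_3 23)).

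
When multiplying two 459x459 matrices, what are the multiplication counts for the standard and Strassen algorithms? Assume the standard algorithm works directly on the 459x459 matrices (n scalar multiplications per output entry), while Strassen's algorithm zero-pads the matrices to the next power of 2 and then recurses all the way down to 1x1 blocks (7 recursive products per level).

Matrix multiplication for 459x459 matrices:

Strassen's algorithm requires power-of-2 dimensions. Pad 459x459 to 512x512 (next power of 2).

Standard algorithm: 459^3 = 96702579 multiplications
Strassen's algorithm: 7^(log2(512)) = 7^9 = 40353607 multiplications
Savings: 96702579 - 40353607 = 56348972 multiplications

Standard: 96702579 multiplications (459^3). Strassen: 40353607 multiplications (7^9, after padding to 512x512). Strassen reduces 8 recursive multiplications to 7 at each level.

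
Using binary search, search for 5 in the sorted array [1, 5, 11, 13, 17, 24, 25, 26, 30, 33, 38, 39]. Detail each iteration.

Binary search for 5 in [1, 5, 11, 13, 17, 24, 25, 26, 30, 33, 38, 39]:

lo=0, hi=11, mid=5, arr[mid]=24 -> 24 > 5, search left half
lo=0, hi=4, mid=2, arr[mid]=11 -> 11 > 5, search left half
lo=0, hi=1, mid=0, arr[mid]=1 -> 1 < 5, search right half
lo=1, hi=1, mid=1, arr[mid]=5 -> Found target at index 1!

Binary search finds 5 at index 1 after 4 comparisons. The search repeatedly halves the search space by comparing with the middle element.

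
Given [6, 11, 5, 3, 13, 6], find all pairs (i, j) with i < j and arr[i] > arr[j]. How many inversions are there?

Finding inversions in [6, 11, 5, 3, 13, 6]:

(0, 2): arr[0]=6 > arr[2]=5
(0, 3): arr[0]=6 > arr[3]=3
(1, 2): arr[1]=11 > arr[2]=5
(1, 3): arr[1]=11 > arr[3]=3
(1, 5): arr[1]=11 > arr[5]=6
(2, 3): arr[2]=5 > arr[3]=3
(4, 5): arr[4]=13 > arr[5]=6

Total inversions: 7

The array has 7 inversion(s): (0,2), (0,3), (1,2), (1,3), (1,5), (2,3), (4,5). Each pair (i,j) satisfies i < j and arr[i] > arr[j].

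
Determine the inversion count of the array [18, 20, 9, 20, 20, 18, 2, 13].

Finding inversions in [18, 20, 9, 20, 20, 18, 2, 13]:

(0, 2): arr[0]=18 > arr[2]=9
(0, 6): arr[0]=18 > arr[6]=2
(0, 7): arr[0]=18 > arr[7]=13
(1, 2): arr[1]=20 > arr[2]=9
(1, 5): arr[1]=20 > arr[5]=18
(1, 6): arr[1]=20 > arr[6]=2
(1, 7): arr[1]=20 > arr[7]=13
(2, 6): arr[2]=9 > arr[6]=2
(3, 5): arr[3]=20 > arr[5]=18
(3, 6): arr[3]=20 > arr[6]=2
(3, 7): arr[3]=20 > arr[7]=13
(4, 5): arr[4]=20 > arr[5]=18
(4, 6): arr[4]=20 > arr[6]=2
(4, 7): arr[4]=20 > arr[7]=13
(5, 6): arr[5]=18 > arr[6]=2
(5, 7): arr[5]=18 > arr[7]=13

Total inversions: 16

The array has 16 inversion(s): (0,2), (0,6), (0,7), (1,2), (1,5), (1,6), (1,7), (2,6), (3,5), (3,6), (3,7), (4,5), (4,6), (4,7), (5,6), (5,7). Each pair (i,j) satisfies i < j and arr[i] > arr[j].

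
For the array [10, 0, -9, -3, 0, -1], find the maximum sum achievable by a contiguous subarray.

Using Kadane's algorithm on [10, 0, -9, -3, 0, -1]:

Scanning through the array:
Position 1 (value 0): max_ending_here = 10, max_so_far = 10
Position 2 (value -9): max_ending_here = 1, max_so_far = 10
Position 3 (value -3): max_ending_here = -2, max_so_far = 10
Position 4 (value 0): max_ending_here = 0, max_so_far = 10
Position 5 (value -1): max_ending_here = -1, max_so_far = 10

Maximum subarray: [10]
Maximum sum: 10

The maximum subarray is [10] with sum 10. This subarray runs from index 0 to index 0.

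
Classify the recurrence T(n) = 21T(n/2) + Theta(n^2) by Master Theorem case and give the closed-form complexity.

Master Theorem for T(n) = 21T(n/2) + O(n^2):

a = 21, b = 2, c = 2
log_b(a) = log_2(21) = 4.3923

Case 1: c = 2 < log_2(21) = 4.3923
T(n) = O(n^(log_2 21))

For T(n) = 21T(n/2) + O(n^2): log_2(21) = 4.3923. This is Case 1 of the Master Theorem (c < log_b(a), work dominated by leaves), giving O(n^(log_2 21)).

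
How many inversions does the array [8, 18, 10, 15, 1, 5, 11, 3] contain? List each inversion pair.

Finding inversions in [8, 18, 10, 15, 1, 5, 11, 3]:

(0, 4): arr[0]=8 > arr[4]=1
(0, 5): arr[0]=8 > arr[5]=5
(0, 7): arr[0]=8 > arr[7]=3
(1, 2): arr[1]=18 > arr[2]=10
(1, 3): arr[1]=18 > arr[3]=15
(1, 4): arr[1]=18 > arr[4]=1
(1, 5): arr[1]=18 > arr[5]=5
(1, 6): arr[1]=18 > arr[6]=11
(1, 7): arr[1]=18 > arr[7]=3
(2, 4): arr[2]=10 > arr[4]=1
(2, 5): arr[2]=10 > arr[5]=5
(2, 7): arr[2]=10 > arr[7]=3
(3, 4): arr[3]=15 > arr[4]=1
(3, 5): arr[3]=15 > arr[5]=5
(3, 6): arr[3]=15 > arr[6]=11
(3, 7): arr[3]=15 > arr[7]=3
(5, 7): arr[5]=5 > arr[7]=3
(6, 7): arr[6]=11 > arr[7]=3

Total inversions: 18

The array has 18 inversion(s): (0,4), (0,5), (0,7), (1,2), (1,3), (1,4), (1,5), (1,6), (1,7), (2,4), (2,5), (2,7), (3,4), (3,5), (3,6), (3,7), (5,7), (6,7). Each pair (i,j) satisfies i < j and arr[i] > arr[j].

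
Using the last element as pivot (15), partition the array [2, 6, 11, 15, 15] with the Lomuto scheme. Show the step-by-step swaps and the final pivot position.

Lomuto partition with pivot = 15:

Initial array: [2, 6, 11, 15, 15]

arr[0]=2 <= 15: swap with position 0, array becomes [2, 6, 11, 15, 15]
arr[1]=6 <= 15: swap with position 1, array becomes [2, 6, 11, 15, 15]
arr[2]=11 <= 15: swap with position 2, array becomes [2, 6, 11, 15, 15]
arr[3]=15 <= 15: swap with position 3, array becomes [2, 6, 11, 15, 15]

Place pivot at position 4: [2, 6, 11, 15, 15]
Pivot position: 4

After partitioning with pivot 15, the array becomes [2, 6, 11, 15, 15]. The pivot is placed at index 4. All elements to the left of the pivot are <= 15, and all elements to the right are > 15.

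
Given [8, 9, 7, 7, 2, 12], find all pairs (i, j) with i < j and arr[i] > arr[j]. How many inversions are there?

Finding inversions in [8, 9, 7, 7, 2, 12]:

(0, 2): arr[0]=8 > arr[2]=7
(0, 3): arr[0]=8 > arr[3]=7
(0, 4): arr[0]=8 > arr[4]=2
(1, 2): arr[1]=9 > arr[2]=7
(1, 3): arr[1]=9 > arr[3]=7
(1, 4): arr[1]=9 > arr[4]=2
(2, 4): arr[2]=7 > arr[4]=2
(3, 4): arr[3]=7 > arr[4]=2

Total inversions: 8

The array has 8 inversion(s): (0,2), (0,3), (0,4), (1,2), (1,3), (1,4), (2,4), (3,4). Each pair (i,j) satisfies i < j and arr[i] > arr[j].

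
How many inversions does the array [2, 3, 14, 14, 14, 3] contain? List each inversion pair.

Finding inversions in [2, 3, 14, 14, 14, 3]:

(2, 5): arr[2]=14 > arr[5]=3
(3, 5): arr[3]=14 > arr[5]=3
(4, 5): arr[4]=14 > arr[5]=3

Total inversions: 3

The array has 3 inversion(s): (2,5), (3,5), (4,5). Each pair (i,j) satisfies i < j and arr[i] > arr[j].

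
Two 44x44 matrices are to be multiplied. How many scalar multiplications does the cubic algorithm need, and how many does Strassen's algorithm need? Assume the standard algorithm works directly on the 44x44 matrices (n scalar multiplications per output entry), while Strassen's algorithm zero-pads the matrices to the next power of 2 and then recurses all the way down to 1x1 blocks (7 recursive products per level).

Matrix multiplication for 44x44 matrices:

Strassen's algorithm requires power-of-2 dimensions. Pad 44x44 to 64x64 (next power of 2).

Standard algorithm: 44^3 = 85184 multiplications
Strassen's algorithm: 7^(log2(64)) = 7^6 = 117649 multiplications
Difference: 85184 - 117649 = -32465 (Strassen uses MORE here due to padding overhead — for small or just-over-power-of-2 n, padding can outweigh the per-level savings)

Standard: 85184 multiplications (44^3). Strassen: 117649 multiplications (7^6, after padding to 64x64). Strassen reduces 8 recursive multiplications to 7 at each level.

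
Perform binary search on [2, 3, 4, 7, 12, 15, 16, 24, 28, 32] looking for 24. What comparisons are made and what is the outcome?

Binary search for 24 in [2, 3, 4, 7, 12, 15, 16, 24, 28, 32]:

lo=0, hi=9, mid=4, arr[mid]=12 -> 12 < 24, search right half
lo=5, hi=9, mid=7, arr[mid]=24 -> Found target at index 7!

Binary search finds 24 at index 7 after 2 comparisons. The search repeatedly halves the search space by comparing with the middle element.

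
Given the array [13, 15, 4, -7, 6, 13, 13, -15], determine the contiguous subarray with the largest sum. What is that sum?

Using Kadane's algorithm on [13, 15, 4, -7, 6, 13, 13, -15]:

Scanning through the array:
Position 1 (value 15): max_ending_here = 28, max_so_far = 28
Position 2 (value 4): max_ending_here = 32, max_so_far = 32
Position 3 (value -7): max_ending_here = 25, max_so_far = 32
Position 4 (value 6): max_ending_here = 31, max_so_far = 32
Position 5 (value 13): max_ending_here = 44, max_so_far = 44
Position 6 (value 13): max_ending_here = 57, max_so_far = 57
Position 7 (value -15): max_ending_here = 42, max_so_far = 57

Maximum subarray: [13, 15, 4, -7, 6, 13, 13]
Maximum sum: 57

The maximum subarray is [13, 15, 4, -7, 6, 13, 13] with sum 57. This subarray runs from index 0 to index 6.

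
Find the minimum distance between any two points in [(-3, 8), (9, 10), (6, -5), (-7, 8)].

Computing all pairwise distances among 4 points:

d((-3, 8), (9, 10)) = 12.1655
d((-3, 8), (6, -5)) = 15.8114
d((-3, 8), (-7, 8)) = 4.0 <-- minimum
d((9, 10), (6, -5)) = 15.2971
d((9, 10), (-7, 8)) = 16.1245
d((6, -5), (-7, 8)) = 18.3848

Closest pair: (-3, 8) and (-7, 8) with distance 4.0

The closest pair is (-3, 8) and (-7, 8) with Euclidean distance 4.0. For 4 points, brute-force pairwise comparison is shown above. For large n, the divide-and-conquer algorithm (sort by x, recurse on halves, check the dividing strip) achieves O(n log n).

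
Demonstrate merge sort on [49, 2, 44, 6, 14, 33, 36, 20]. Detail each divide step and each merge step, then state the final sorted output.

Merge sort trace:

Split: [49, 2, 44, 6, 14, 33, 36, 20] -> [49, 2, 44, 6] and [14, 33, 36, 20]
  Split: [49, 2, 44, 6] -> [49, 2] and [44, 6]
    Split: [49, 2] -> [49] and [2]
    Merge: [49] + [2] -> [2, 49]
    Split: [44, 6] -> [44] and [6]
    Merge: [44] + [6] -> [6, 44]
  Merge: [2, 49] + [6, 44] -> [2, 6, 44, 49]
  Split: [14, 33, 36, 20] -> [14, 33] and [36, 20]
    Split: [14, 33] -> [14] and [33]
    Merge: [14] + [33] -> [14, 33]
    Split: [36, 20] -> [36] and [20]
    Merge: [36] + [20] -> [20, 36]
  Merge: [14, 33] + [20, 36] -> [14, 20, 33, 36]
Merge: [2, 6, 44, 49] + [14, 20, 33, 36] -> [2, 6, 14, 20, 33, 36, 44, 49]

Final sorted array: [2, 6, 14, 20, 33, 36, 44, 49]

The merge sort proceeds by recursively splitting the array and merging sorted halves.
After all merges, the sorted array is [2, 6, 14, 20, 33, 36, 44, 49].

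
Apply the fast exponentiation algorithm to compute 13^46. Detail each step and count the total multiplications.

Computing 13^46 by squaring (build up from 13^1; each line after the first costs one multiplication):

13^1 = 13
13^2 = (13^1)^2 = 13^2 = 169
13^4 = (13^2)^2 = 169^2 = 28561
13^5 = 13 * 13^4 = 13 * 28561 = 371293
13^10 = (13^5)^2 = 371293^2 = 137858491849
13^11 = 13 * 13^10 = 13 * 137858491849 = 1792160394037
13^22 = (13^11)^2 = 1792160394037^2 = 3211838877954855105157369
13^23 = 13 * 13^22 = 13 * 3211838877954855105157369 = 41753905413413116367045797
13^46 = (13^23)^2 = 41753905413413116367045797^2 = 1743388617272249143997555461487119439669521095365209

Result: 1743388617272249143997555461487119439669521095365209
Multiplications needed: 8 (8 lines after 13^1)

13^46 = 1743388617272249143997555461487119439669521095365209. Using exponentiation by squaring, this requires 8 multiplications. The key idea: if the exponent is even, square the half-power; if odd, multiply by the base once.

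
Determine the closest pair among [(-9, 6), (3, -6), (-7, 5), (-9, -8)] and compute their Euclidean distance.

Computing all pairwise distances among 4 points:

d((-9, 6), (3, -6)) = 16.9706
d((-9, 6), (-7, 5)) = 2.2361 <-- minimum
d((-9, 6), (-9, -8)) = 14.0
d((3, -6), (-7, 5)) = 14.8661
d((3, -6), (-9, -8)) = 12.1655
d((-7, 5), (-9, -8)) = 13.1529

Closest pair: (-9, 6) and (-7, 5) with distance 2.2361

The closest pair is (-9, 6) and (-7, 5) with Euclidean distance 2.2361. For 4 points, brute-force pairwise comparison is shown above. For large n, the divide-and-conquer algorithm (sort by x, recurse on halves, check the dividing strip) achieves O(n log n).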